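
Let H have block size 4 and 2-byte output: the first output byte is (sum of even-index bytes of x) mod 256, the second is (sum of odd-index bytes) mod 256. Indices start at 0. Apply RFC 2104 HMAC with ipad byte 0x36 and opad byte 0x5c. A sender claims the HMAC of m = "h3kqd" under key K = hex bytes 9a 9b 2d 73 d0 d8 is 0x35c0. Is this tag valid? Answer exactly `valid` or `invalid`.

Key hex bytes 9a 9b 2d 73 d0 d8 is 6 bytes > B = 4, so hash it first: H(key) = 97 e6, then zero-pad to 4 bytes: K' = 97 e6 00 00.
K' ⊕ ipad = a1 d0 36 36; K' ⊕ opad = cb ba 5c 5c.
Inner hash: even-index sum = 526 mod 256 = 14; odd-index sum = 426 mod 256 = 170 → 0e aa.
Outer hash (recomputed tag): even-index sum = 309 mod 256 = 53; odd-index sum = 448 mod 256 = 192 → 35 c0.
Recomputed tag = 35c0; claimed = 35c0 → match.

valid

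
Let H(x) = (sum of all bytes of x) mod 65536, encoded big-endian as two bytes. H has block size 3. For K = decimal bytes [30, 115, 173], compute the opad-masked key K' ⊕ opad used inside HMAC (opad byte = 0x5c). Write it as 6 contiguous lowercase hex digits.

422ff1

Key decimal bytes [30, 115, 173] = 1e 73 ad is exactly B = 3 bytes: K' = 1e 73 ad.
XOR each byte with 0x5c: 1e⊕5c=42, 73⊕5c=2f, ad⊕5c=f1.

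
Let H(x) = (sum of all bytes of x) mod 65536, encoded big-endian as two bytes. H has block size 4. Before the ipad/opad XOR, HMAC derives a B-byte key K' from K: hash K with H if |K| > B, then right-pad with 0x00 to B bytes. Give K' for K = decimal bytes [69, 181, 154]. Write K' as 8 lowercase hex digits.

Key decimal bytes [69, 181, 154] = 45 b5 9a is 3 bytes ≤ B = 4; zero-pad to 4 bytes: K' = 45 b5 9a 00.

45b59a00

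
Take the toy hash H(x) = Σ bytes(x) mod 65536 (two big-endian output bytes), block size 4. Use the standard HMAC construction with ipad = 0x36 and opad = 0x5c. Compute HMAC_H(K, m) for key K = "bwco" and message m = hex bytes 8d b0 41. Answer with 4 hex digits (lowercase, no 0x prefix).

Key "bwco" = 62 77 63 6f is exactly B = 4 bytes: K' = 62 77 63 6f.
K' ⊕ ipad = 54 41 55 59.  K' ⊕ opad = 3e 2b 3f 33.
Inner input = (K'⊕ipad) ∥ m = 54 41 55 59 ∥ 8d b0 41.
Inner hash: sum = 84+65+85+89+141+176+65 = 705 → 02 c1.
Outer input = (K'⊕opad) ∥ inner = 3e 2b 3f 33 ∥ 02 c1.
Outer hash (tag): sum = 62+43+63+51+2+193 = 414 → 01 9e.

019e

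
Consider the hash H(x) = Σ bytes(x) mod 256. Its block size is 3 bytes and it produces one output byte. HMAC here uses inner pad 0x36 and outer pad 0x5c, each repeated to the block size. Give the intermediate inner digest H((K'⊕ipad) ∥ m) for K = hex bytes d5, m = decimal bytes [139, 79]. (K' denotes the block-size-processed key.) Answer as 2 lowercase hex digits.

29

Key hex bytes d5 is 1 byte ≤ B = 3; zero-pad to 3 bytes: K' = d5 00 00.
K' ⊕ ipad = e3 36 36.
Inner input = e3 36 36 ∥ 8b 4f.
Inner hash: sum = 227+54+54+139+79 = 553; mod 256 = 41 → 29.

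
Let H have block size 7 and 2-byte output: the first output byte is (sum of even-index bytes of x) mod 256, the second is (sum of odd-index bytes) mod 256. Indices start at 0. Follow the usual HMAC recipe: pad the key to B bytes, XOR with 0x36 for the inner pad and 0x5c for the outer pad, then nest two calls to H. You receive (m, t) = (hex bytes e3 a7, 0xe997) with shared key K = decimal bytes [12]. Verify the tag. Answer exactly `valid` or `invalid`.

Key decimal bytes [12] = 0c is 1 byte ≤ B = 7; zero-pad to 7 bytes: K' = 0c 00 00 00 00 00 00.
K' ⊕ ipad = 3a 36 36 36 36 36 36; K' ⊕ opad = 50 5c 5c 5c 5c 5c 5c.
Inner hash: even-index sum = 387 mod 256 = 131; odd-index sum = 389 mod 256 = 133 → 83 85.
Outer hash (recomputed tag): even-index sum = 489 mod 256 = 233; odd-index sum = 407 mod 256 = 151 → e9 97.
Recomputed tag = e997; claimed = e997 → match.

valid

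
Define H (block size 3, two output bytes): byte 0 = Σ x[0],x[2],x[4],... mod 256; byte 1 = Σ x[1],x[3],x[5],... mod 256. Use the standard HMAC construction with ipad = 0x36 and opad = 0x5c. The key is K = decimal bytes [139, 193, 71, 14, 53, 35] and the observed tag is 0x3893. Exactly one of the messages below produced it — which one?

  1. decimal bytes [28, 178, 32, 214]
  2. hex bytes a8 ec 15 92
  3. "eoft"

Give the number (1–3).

2

Key decimal bytes [139, 193, 71, 14, 53, 35] = 8b c1 47 0e 35 23 is 6 bytes > B = 3, so hash it first: H(key) = 07 f2, then zero-pad to 3 bytes: K' = 07 f2 00.
K' ⊕ ipad = 31 c4 36; K' ⊕ opad = 5b ae 5c.
m1: inner = H(31 c4 36 1c b2 20 d6) = ef 00; tag = H(5b ae 5c ef 00) = b79d
m2: inner = H(31 c4 36 a8 ec 15 92) = e5 81; tag = H(5b ae 5c e5 81) = 3893 ← matches
m3: inner = H(31 c4 36 65 6f 66 74) = 4a 8f; tag = H(5b ae 5c 4a 8f) = 46f8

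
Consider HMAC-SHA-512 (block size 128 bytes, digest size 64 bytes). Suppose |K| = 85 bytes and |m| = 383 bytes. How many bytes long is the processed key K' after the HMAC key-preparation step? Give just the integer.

Key is 85 ≤ 128 bytes, zero-padded: |K'| = 128.

128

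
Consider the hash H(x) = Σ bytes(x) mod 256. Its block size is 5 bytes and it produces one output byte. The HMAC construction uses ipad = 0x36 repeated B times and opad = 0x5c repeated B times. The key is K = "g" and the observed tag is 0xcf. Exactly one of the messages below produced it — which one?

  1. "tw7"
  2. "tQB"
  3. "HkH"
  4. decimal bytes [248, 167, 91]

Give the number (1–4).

3

Key "g" = 67 is 1 byte ≤ B = 5; zero-pad to 5 bytes: K' = 67 00 00 00 00.
K' ⊕ ipad = 51 36 36 36 36; K' ⊕ opad = 3b 5c 5c 5c 5c.
m1: inner = H(51 36 36 36 36 74 77 37) = 4b; tag = H(3b 5c 5c 5c 5c 4b) = f6
m2: inner = H(51 36 36 36 36 74 51 42) = 30; tag = H(3b 5c 5c 5c 5c 30) = db
m3: inner = H(51 36 36 36 36 48 6b 48) = 24; tag = H(3b 5c 5c 5c 5c 24) = cf ← matches
m4: inner = H(51 36 36 36 36 f8 a7 5b) = 23; tag = H(3b 5c 5c 5c 5c 23) = ce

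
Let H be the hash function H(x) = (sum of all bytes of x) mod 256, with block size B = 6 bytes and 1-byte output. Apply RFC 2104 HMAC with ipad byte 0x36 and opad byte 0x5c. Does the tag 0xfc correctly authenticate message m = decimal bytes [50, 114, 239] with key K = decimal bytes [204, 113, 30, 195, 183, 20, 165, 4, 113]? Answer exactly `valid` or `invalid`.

Key decimal bytes [204, 113, 30, 195, 183, 20, 165, 4, 113] = cc 71 1e c3 b7 14 a5 04 71 is 9 bytes > B = 6, so hash it first: H(key) = 03, then zero-pad to 6 bytes: K' = 03 00 00 00 00 00.
K' ⊕ ipad = 35 36 36 36 36 36; K' ⊕ opad = 5f 5c 5c 5c 5c 5c.
Inner hash: sum = 53+54+54+54+54+54+50+114+239 = 726; mod 256 = 214 → d6.
Outer hash (recomputed tag): sum = 95+92+92+92+92+92+214 = 769; mod 256 = 1 → 01.
Recomputed tag = 01; claimed = fc → mismatch.

invalid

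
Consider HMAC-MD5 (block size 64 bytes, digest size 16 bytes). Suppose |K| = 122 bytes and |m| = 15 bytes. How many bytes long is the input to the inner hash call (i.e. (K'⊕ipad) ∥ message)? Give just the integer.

Key is 122 > 64 bytes, so it is hashed to 16 bytes then zero-padded to 64: |K'| = 64.
Inner input = (K'⊕ipad) ∥ m → 64 + 15 = 79 bytes.

79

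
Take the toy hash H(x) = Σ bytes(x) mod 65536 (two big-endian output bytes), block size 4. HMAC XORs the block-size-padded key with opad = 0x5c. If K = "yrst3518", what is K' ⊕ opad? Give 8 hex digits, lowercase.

Key "yrst3518" = 79 72 73 74 33 35 31 38 is 8 bytes > B = 4, so hash it first: H(key) = 02 a3, then zero-pad to 4 bytes: K' = 02 a3 00 00.
XOR each byte with 0x5c: 02⊕5c=5e, a3⊕5c=ff, 00⊕5c=5c, 00⊕5c=5c.

5eff5c5c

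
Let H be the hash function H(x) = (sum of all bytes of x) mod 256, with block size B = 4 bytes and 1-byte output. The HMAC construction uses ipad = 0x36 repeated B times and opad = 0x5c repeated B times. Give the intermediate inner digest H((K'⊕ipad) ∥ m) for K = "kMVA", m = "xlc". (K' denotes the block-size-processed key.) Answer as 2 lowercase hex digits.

Key "kMVA" = 6b 4d 56 41 is exactly B = 4 bytes: K' = 6b 4d 56 41.
K' ⊕ ipad = 5d 7b 60 77.
Inner input = 5d 7b 60 77 ∥ 78 6c 63.
Inner hash: sum = 93+123+96+119+120+108+99 = 758; mod 256 = 246 → f6.

f6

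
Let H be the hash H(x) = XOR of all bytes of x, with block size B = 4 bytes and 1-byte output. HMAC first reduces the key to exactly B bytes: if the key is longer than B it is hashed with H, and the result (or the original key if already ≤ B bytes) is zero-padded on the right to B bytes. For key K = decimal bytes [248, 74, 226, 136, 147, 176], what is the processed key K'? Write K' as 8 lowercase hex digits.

fb000000

|K| = 6 > B = 4, so first hash the key.
H(K): XOR f8⊕4a⊕e2⊕88⊕93⊕b0 = fb.
Zero-pad H(K) = fb to 4 bytes: K' = fb 00 00 00.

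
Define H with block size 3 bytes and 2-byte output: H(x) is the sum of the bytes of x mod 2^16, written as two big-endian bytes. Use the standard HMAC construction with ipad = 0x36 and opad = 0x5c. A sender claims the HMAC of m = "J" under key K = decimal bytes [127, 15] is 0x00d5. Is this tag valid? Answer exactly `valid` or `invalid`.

valid

Key decimal bytes [127, 15] = 7f 0f is 2 bytes ≤ B = 3; zero-pad to 3 bytes: K' = 7f 0f 00.
K' ⊕ ipad = 49 39 36; K' ⊕ opad = 23 53 5c.
Inner hash: sum = 73+57+54+74 = 258 → 01 02.
Outer hash (recomputed tag): sum = 35+83+92+1+2 = 213 → 00 d5.
Recomputed tag = 00d5; claimed = 00d5 → match.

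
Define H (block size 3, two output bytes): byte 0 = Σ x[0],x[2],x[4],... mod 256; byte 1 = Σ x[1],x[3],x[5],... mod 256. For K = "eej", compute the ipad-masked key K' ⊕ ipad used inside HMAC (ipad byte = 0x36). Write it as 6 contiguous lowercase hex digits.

53535c

Key "eej" = 65 65 6a is exactly B = 3 bytes: K' = 65 65 6a.
XOR each byte with 0x36: 65⊕36=53, 65⊕36=53, 6a⊕36=5c.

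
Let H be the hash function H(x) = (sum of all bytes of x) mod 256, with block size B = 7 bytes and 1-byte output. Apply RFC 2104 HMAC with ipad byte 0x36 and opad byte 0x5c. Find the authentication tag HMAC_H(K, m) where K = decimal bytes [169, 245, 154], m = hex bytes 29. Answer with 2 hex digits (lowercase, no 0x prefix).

e3

Key decimal bytes [169, 245, 154] = a9 f5 9a is 3 bytes ≤ B = 7; zero-pad to 7 bytes: K' = a9 f5 9a 00 00 00 00.
K' ⊕ ipad = 9f c3 ac 36 36 36 36.  K' ⊕ opad = f5 a9 c6 5c 5c 5c 5c.
Inner input = (K'⊕ipad) ∥ m = 9f c3 ac 36 36 36 36 ∥ 29.
Inner hash: sum = 159+195+172+54+54+54+54+41 = 783; mod 256 = 15 → 0f.
Outer input = (K'⊕opad) ∥ inner = f5 a9 c6 5c 5c 5c 5c ∥ 0f.
Outer hash (tag): sum = 245+169+198+92+92+92+92+15 = 995; mod 256 = 227 → e3.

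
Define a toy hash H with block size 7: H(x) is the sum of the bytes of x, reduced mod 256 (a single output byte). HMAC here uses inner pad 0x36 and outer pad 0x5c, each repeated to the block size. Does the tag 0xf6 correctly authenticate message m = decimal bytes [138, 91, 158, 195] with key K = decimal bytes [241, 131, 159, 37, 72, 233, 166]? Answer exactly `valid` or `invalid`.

valid

Key decimal bytes [241, 131, 159, 37, 72, 233, 166] = f1 83 9f 25 48 e9 a6 is exactly B = 7 bytes: K' = f1 83 9f 25 48 e9 a6.
K' ⊕ ipad = c7 b5 a9 13 7e df 90; K' ⊕ opad = ad df c3 79 14 b5 fa.
Inner hash: sum = 199+181+169+19+126+223+144+138+91+158+195 = 1643; mod 256 = 107 → 6b.
Outer hash (recomputed tag): sum = 173+223+195+121+20+181+250+107 = 1270; mod 256 = 246 → f6.
Recomputed tag = f6; claimed = f6 → match.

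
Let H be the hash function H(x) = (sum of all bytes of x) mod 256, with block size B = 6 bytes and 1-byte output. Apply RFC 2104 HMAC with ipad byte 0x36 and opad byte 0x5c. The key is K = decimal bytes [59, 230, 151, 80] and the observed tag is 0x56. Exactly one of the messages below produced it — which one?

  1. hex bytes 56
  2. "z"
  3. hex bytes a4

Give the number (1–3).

1

Key decimal bytes [59, 230, 151, 80] = 3b e6 97 50 is 4 bytes ≤ B = 6; zero-pad to 6 bytes: K' = 3b e6 97 50 00 00.
K' ⊕ ipad = 0d d0 a1 66 36 36; K' ⊕ opad = 67 ba cb 0c 5c 5c.
m1: inner = H(0d d0 a1 66 36 36 56) = a6; tag = H(67 ba cb 0c 5c 5c a6) = 56 ← matches
m2: inner = H(0d d0 a1 66 36 36 7a) = ca; tag = H(67 ba cb 0c 5c 5c ca) = 7a
m3: inner = H(0d d0 a1 66 36 36 a4) = f4; tag = H(67 ba cb 0c 5c 5c f4) = a4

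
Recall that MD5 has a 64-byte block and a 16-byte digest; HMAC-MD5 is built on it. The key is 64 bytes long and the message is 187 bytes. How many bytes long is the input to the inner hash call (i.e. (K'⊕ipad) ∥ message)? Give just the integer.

Key is 64 ≤ 64 bytes, zero-padded: |K'| = 64.
Inner input = (K'⊕ipad) ∥ m → 64 + 187 = 251 bytes.

251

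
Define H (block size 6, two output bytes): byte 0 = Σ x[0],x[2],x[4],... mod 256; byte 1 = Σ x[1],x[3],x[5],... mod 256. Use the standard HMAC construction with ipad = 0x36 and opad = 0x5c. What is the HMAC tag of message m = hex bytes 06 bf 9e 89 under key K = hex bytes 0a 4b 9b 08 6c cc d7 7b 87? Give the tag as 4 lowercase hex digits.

54de

Key hex bytes 0a 4b 9b 08 6c cc d7 7b 87 is 9 bytes > B = 6, so hash it first: H(key) = 6f 9a, then zero-pad to 6 bytes: K' = 6f 9a 00 00 00 00.
K' ⊕ ipad = 59 ac 36 36 36 36.  K' ⊕ opad = 33 c6 5c 5c 5c 5c.
Inner input = (K'⊕ipad) ∥ m = 59 ac 36 36 36 36 ∥ 06 bf 9e 89.
Inner hash: even-index sum = 361 mod 256 = 105; odd-index sum = 608 mod 256 = 96 → 69 60.
Outer input = (K'⊕opad) ∥ inner = 33 c6 5c 5c 5c 5c ∥ 69 60.
Outer hash (tag): even-index sum = 340 mod 256 = 84; odd-index sum = 478 mod 256 = 222 → 54 de.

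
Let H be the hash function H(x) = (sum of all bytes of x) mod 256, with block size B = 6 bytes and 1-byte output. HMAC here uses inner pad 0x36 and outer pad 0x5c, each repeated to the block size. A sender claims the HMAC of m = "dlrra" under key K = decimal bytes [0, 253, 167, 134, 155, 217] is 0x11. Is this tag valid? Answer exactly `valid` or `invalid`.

Key decimal bytes [0, 253, 167, 134, 155, 217] = 00 fd a7 86 9b d9 is exactly B = 6 bytes: K' = 00 fd a7 86 9b d9.
K' ⊕ ipad = 36 cb 91 b0 ad ef; K' ⊕ opad = 5c a1 fb da c7 85.
Inner hash: sum = 54+203+145+176+173+239+100+108+114+114+97 = 1523; mod 256 = 243 → f3.
Outer hash (recomputed tag): sum = 92+161+251+218+199+133+243 = 1297; mod 256 = 17 → 11.
Recomputed tag = 11; claimed = 11 → match.

valid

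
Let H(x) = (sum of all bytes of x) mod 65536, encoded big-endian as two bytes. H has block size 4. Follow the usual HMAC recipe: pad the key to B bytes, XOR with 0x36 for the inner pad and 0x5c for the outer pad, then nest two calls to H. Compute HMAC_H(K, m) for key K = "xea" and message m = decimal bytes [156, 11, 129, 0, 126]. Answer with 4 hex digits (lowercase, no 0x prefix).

Key "xea" = 78 65 61 is 3 bytes ≤ B = 4; zero-pad to 4 bytes: K' = 78 65 61 00.
K' ⊕ ipad = 4e 53 57 36.  K' ⊕ opad = 24 39 3d 5c.
Inner input = (K'⊕ipad) ∥ m = 4e 53 57 36 ∥ 9c 0b 81 00 7e.
Inner hash: sum = 78+83+87+54+156+11+129+0+126 = 724 → 02 d4.
Outer input = (K'⊕opad) ∥ inner = 24 39 3d 5c ∥ 02 d4.
Outer hash (tag): sum = 36+57+61+92+2+212 = 460 → 01 cc.

01cc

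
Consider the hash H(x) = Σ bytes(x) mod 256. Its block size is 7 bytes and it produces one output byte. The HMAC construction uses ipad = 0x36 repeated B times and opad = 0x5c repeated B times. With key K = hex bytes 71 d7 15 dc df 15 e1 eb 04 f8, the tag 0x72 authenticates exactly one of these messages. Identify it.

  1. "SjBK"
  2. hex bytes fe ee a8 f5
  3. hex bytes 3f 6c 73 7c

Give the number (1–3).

3

Key hex bytes 71 d7 15 dc df 15 e1 eb 04 f8 is 10 bytes > B = 7, so hash it first: H(key) = f5, then zero-pad to 7 bytes: K' = f5 00 00 00 00 00 00.
K' ⊕ ipad = c3 36 36 36 36 36 36; K' ⊕ opad = a9 5c 5c 5c 5c 5c 5c.
m1: inner = H(c3 36 36 36 36 36 36 53 6a 42 4b) = 51; tag = H(a9 5c 5c 5c 5c 5c 5c 51) = 22
m2: inner = H(c3 36 36 36 36 36 36 fe ee a8 f5) = 90; tag = H(a9 5c 5c 5c 5c 5c 5c 90) = 61
m3: inner = H(c3 36 36 36 36 36 36 3f 6c 73 7c) = a1; tag = H(a9 5c 5c 5c 5c 5c 5c a1) = 72 ← matches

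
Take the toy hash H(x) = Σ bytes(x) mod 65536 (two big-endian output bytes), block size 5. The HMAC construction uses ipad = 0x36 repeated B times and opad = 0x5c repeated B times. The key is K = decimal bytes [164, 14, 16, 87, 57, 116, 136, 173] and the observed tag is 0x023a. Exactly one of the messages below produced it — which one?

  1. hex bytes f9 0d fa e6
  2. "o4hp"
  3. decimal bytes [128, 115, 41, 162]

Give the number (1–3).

2

Key decimal bytes [164, 14, 16, 87, 57, 116, 136, 173] = a4 0e 10 57 39 74 88 ad is 8 bytes > B = 5, so hash it first: H(key) = 02 fb, then zero-pad to 5 bytes: K' = 02 fb 00 00 00.
K' ⊕ ipad = 34 cd 36 36 36; K' ⊕ opad = 5e a7 5c 5c 5c.
m1: inner = H(34 cd 36 36 36 f9 0d fa e6) = 04 89; tag = H(5e a7 5c 5c 5c 04 89) = 02a6
m2: inner = H(34 cd 36 36 36 6f 34 68 70) = 03 1e; tag = H(5e a7 5c 5c 5c 03 1e) = 023a ← matches
m3: inner = H(34 cd 36 36 36 80 73 29 a2) = 03 61; tag = H(5e a7 5c 5c 5c 03 61) = 027d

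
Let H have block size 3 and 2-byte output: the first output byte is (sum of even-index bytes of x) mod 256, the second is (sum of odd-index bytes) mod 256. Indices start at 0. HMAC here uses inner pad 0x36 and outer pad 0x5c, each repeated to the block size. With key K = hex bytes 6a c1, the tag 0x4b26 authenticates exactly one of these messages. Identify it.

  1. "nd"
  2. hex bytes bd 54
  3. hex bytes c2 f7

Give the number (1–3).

Key hex bytes 6a c1 is 2 bytes ≤ B = 3; zero-pad to 3 bytes: K' = 6a c1 00.
K' ⊕ ipad = 5c f7 36; K' ⊕ opad = 36 9d 5c.
m1: inner = H(5c f7 36 6e 64) = f6 65; tag = H(36 9d 5c f6 65) = f793
m2: inner = H(5c f7 36 bd 54) = e6 b4; tag = H(36 9d 5c e6 b4) = 4683
m3: inner = H(5c f7 36 c2 f7) = 89 b9; tag = H(36 9d 5c 89 b9) = 4b26 ← matches

3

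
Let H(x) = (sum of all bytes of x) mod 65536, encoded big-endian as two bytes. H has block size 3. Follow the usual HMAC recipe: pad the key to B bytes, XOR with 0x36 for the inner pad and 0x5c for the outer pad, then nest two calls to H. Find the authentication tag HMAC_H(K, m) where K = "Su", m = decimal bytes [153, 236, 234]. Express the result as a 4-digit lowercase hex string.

00e4

Key "Su" = 53 75 is 2 bytes ≤ B = 3; zero-pad to 3 bytes: K' = 53 75 00.
K' ⊕ ipad = 65 43 36.  K' ⊕ opad = 0f 29 5c.
Inner input = (K'⊕ipad) ∥ m = 65 43 36 ∥ 99 ec ea.
Inner hash: sum = 101+67+54+153+236+234 = 845 → 03 4d.
Outer input = (K'⊕opad) ∥ inner = 0f 29 5c ∥ 03 4d.
Outer hash (tag): sum = 15+41+92+3+77 = 228 → 00 e4.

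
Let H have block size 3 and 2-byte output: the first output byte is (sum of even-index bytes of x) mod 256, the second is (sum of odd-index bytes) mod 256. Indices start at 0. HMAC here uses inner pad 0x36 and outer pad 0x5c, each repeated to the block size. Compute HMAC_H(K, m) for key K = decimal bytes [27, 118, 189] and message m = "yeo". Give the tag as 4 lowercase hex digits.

5047

Key decimal bytes [27, 118, 189] = 1b 76 bd is exactly B = 3 bytes: K' = 1b 76 bd.
K' ⊕ ipad = 2d 40 8b.  K' ⊕ opad = 47 2a e1.
Inner input = (K'⊕ipad) ∥ m = 2d 40 8b ∥ 79 65 6f.
Inner hash: even-index sum = 285 mod 256 = 29; odd-index sum = 296 mod 256 = 40 → 1d 28.
Outer input = (K'⊕opad) ∥ inner = 47 2a e1 ∥ 1d 28.
Outer hash (tag): even-index sum = 336 mod 256 = 80; odd-index sum = 71 mod 256 = 71 → 50 47.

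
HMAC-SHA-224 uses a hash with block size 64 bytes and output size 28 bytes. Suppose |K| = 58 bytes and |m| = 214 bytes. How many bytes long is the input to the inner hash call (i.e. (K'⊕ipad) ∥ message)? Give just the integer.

278

Key is 58 ≤ 64 bytes, zero-padded: |K'| = 64.
Inner input = (K'⊕ipad) ∥ m → 64 + 214 = 278 bytes.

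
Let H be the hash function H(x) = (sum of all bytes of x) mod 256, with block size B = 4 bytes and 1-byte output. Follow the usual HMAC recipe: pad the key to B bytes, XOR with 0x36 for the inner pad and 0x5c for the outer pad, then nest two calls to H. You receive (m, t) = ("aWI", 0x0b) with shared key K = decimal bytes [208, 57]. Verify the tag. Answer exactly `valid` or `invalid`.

Key decimal bytes [208, 57] = d0 39 is 2 bytes ≤ B = 4; zero-pad to 4 bytes: K' = d0 39 00 00.
K' ⊕ ipad = e6 0f 36 36; K' ⊕ opad = 8c 65 5c 5c.
Inner hash: sum = 230+15+54+54+97+87+73 = 610; mod 256 = 98 → 62.
Outer hash (recomputed tag): sum = 140+101+92+92+98 = 523; mod 256 = 11 → 0b.
Recomputed tag = 0b; claimed = 0b → match.

valid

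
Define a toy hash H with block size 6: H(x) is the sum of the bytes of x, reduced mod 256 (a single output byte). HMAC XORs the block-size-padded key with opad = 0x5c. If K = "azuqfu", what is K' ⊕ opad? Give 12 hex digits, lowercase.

Key "azuqfu" = 61 7a 75 71 66 75 is exactly B = 6 bytes: K' = 61 7a 75 71 66 75.
XOR each byte with 0x5c: 61⊕5c=3d, 7a⊕5c=26, 75⊕5c=29, 71⊕5c=2d, 66⊕5c=3a, 75⊕5c=29.

3d26292d3a29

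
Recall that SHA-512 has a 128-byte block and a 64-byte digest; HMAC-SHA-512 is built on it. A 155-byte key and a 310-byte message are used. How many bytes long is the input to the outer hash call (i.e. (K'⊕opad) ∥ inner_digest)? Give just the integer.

192

Key is 155 > 128 bytes, so it is hashed to 64 bytes then zero-padded to 128: |K'| = 128.
Outer input = (K'⊕opad) ∥ H(inner) → 128 + 64 = 192 bytes.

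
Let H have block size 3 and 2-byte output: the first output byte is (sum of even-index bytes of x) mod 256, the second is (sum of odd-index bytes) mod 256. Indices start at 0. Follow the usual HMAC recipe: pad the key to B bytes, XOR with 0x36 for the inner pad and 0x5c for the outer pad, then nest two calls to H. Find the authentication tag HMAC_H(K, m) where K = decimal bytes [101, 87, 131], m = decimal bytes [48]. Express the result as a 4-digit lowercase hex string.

Key decimal bytes [101, 87, 131] = 65 57 83 is exactly B = 3 bytes: K' = 65 57 83.
K' ⊕ ipad = 53 61 b5.  K' ⊕ opad = 39 0b df.
Inner input = (K'⊕ipad) ∥ m = 53 61 b5 ∥ 30.
Inner hash: even-index sum = 264 mod 256 = 8; odd-index sum = 145 mod 256 = 145 → 08 91.
Outer input = (K'⊕opad) ∥ inner = 39 0b df ∥ 08 91.
Outer hash (tag): even-index sum = 425 mod 256 = 169; odd-index sum = 19 mod 256 = 19 → a9 13.

a913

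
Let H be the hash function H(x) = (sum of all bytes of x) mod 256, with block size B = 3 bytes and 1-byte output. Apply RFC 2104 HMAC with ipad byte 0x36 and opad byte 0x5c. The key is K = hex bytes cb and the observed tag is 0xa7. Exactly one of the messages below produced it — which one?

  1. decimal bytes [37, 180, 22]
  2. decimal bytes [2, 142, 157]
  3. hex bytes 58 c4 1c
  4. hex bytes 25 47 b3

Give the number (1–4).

Key hex bytes cb is 1 byte ≤ B = 3; zero-pad to 3 bytes: K' = cb 00 00.
K' ⊕ ipad = fd 36 36; K' ⊕ opad = 97 5c 5c.
m1: inner = H(fd 36 36 25 b4 16) = 58; tag = H(97 5c 5c 58) = a7 ← matches
m2: inner = H(fd 36 36 02 8e 9d) = 96; tag = H(97 5c 5c 96) = e5
m3: inner = H(fd 36 36 58 c4 1c) = a1; tag = H(97 5c 5c a1) = f0
m4: inner = H(fd 36 36 25 47 b3) = 88; tag = H(97 5c 5c 88) = d7

1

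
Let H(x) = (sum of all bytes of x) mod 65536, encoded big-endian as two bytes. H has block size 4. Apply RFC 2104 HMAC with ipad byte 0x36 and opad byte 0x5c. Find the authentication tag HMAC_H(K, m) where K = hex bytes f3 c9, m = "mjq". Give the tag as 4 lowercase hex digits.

0277

Key hex bytes f3 c9 is 2 bytes ≤ B = 4; zero-pad to 4 bytes: K' = f3 c9 00 00.
K' ⊕ ipad = c5 ff 36 36.  K' ⊕ opad = af 95 5c 5c.
Inner input = (K'⊕ipad) ∥ m = c5 ff 36 36 ∥ 6d 6a 71.
Inner hash: sum = 197+255+54+54+109+106+113 = 888 → 03 78.
Outer input = (K'⊕opad) ∥ inner = af 95 5c 5c ∥ 03 78.
Outer hash (tag): sum = 175+149+92+92+3+120 = 631 → 02 77.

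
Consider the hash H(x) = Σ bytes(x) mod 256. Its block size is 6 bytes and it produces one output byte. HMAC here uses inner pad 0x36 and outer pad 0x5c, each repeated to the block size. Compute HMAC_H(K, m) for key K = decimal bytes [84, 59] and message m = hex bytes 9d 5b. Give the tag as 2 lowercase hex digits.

1e

Key decimal bytes [84, 59] = 54 3b is 2 bytes ≤ B = 6; zero-pad to 6 bytes: K' = 54 3b 00 00 00 00.
K' ⊕ ipad = 62 0d 36 36 36 36.  K' ⊕ opad = 08 67 5c 5c 5c 5c.
Inner input = (K'⊕ipad) ∥ m = 62 0d 36 36 36 36 ∥ 9d 5b.
Inner hash: sum = 98+13+54+54+54+54+157+91 = 575; mod 256 = 63 → 3f.
Outer input = (K'⊕opad) ∥ inner = 08 67 5c 5c 5c 5c ∥ 3f.
Outer hash (tag): sum = 8+103+92+92+92+92+63 = 542; mod 256 = 30 → 1e.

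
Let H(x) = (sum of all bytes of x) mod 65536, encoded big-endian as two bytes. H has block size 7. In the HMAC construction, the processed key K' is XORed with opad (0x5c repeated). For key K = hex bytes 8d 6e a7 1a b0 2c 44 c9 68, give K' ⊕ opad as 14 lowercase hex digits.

58515c5c5c5c5c

Key hex bytes 8d 6e a7 1a b0 2c 44 c9 68 is 9 bytes > B = 7, so hash it first: H(key) = 04 0d, then zero-pad to 7 bytes: K' = 04 0d 00 00 00 00 00.
XOR each byte with 0x5c: 04⊕5c=58, 0d⊕5c=51, 00⊕5c=5c, 00⊕5c=5c, 00⊕5c=5c, 00⊕5c=5c, 00⊕5c=5c.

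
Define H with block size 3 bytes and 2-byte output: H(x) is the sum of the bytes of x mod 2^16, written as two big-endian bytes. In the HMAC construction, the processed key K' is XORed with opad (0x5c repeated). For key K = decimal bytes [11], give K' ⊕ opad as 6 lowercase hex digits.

575c5c

Key decimal bytes [11] = 0b is 1 byte ≤ B = 3; zero-pad to 3 bytes: K' = 0b 00 00.
XOR each byte with 0x5c: 0b⊕5c=57, 00⊕5c=5c, 00⊕5c=5c.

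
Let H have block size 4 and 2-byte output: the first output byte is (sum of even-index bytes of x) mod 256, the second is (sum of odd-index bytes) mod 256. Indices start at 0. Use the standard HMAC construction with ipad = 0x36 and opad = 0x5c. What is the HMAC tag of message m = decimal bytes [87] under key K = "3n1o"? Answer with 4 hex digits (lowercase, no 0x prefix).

3f16

Key "3n1o" = 33 6e 31 6f is exactly B = 4 bytes: K' = 33 6e 31 6f.
K' ⊕ ipad = 05 58 07 59.  K' ⊕ opad = 6f 32 6d 33.
Inner input = (K'⊕ipad) ∥ m = 05 58 07 59 ∥ 57.
Inner hash: even-index sum = 99 mod 256 = 99; odd-index sum = 177 mod 256 = 177 → 63 b1.
Outer input = (K'⊕opad) ∥ inner = 6f 32 6d 33 ∥ 63 b1.
Outer hash (tag): even-index sum = 319 mod 256 = 63; odd-index sum = 278 mod 256 = 22 → 3f 16.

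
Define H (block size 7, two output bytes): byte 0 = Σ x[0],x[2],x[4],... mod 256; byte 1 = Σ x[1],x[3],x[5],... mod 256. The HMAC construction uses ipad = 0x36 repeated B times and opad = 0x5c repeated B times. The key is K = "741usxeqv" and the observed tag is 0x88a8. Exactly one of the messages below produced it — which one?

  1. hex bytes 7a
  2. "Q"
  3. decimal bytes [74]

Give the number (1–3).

1

Key "741usxeqv" = 37 34 31 75 73 78 65 71 76 is 9 bytes > B = 7, so hash it first: H(key) = b6 92, then zero-pad to 7 bytes: K' = b6 92 00 00 00 00 00.
K' ⊕ ipad = 80 a4 36 36 36 36 36; K' ⊕ opad = ea ce 5c 5c 5c 5c 5c.
m1: inner = H(80 a4 36 36 36 36 36 7a) = 22 8a; tag = H(ea ce 5c 5c 5c 5c 5c 22 8a) = 88a8 ← matches
m2: inner = H(80 a4 36 36 36 36 36 51) = 22 61; tag = H(ea ce 5c 5c 5c 5c 5c 22 61) = 5fa8
m3: inner = H(80 a4 36 36 36 36 36 4a) = 22 5a; tag = H(ea ce 5c 5c 5c 5c 5c 22 5a) = 58a8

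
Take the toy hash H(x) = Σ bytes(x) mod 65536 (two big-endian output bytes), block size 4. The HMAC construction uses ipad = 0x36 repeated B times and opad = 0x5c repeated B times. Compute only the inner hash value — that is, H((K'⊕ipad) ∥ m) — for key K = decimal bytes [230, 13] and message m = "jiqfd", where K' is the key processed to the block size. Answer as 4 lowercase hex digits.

0385

Key decimal bytes [230, 13] = e6 0d is 2 bytes ≤ B = 4; zero-pad to 4 bytes: K' = e6 0d 00 00.
K' ⊕ ipad = d0 3b 36 36.
Inner input = d0 3b 36 36 ∥ 6a 69 71 66 64.
Inner hash: sum = 208+59+54+54+106+105+113+102+100 = 901 → 03 85.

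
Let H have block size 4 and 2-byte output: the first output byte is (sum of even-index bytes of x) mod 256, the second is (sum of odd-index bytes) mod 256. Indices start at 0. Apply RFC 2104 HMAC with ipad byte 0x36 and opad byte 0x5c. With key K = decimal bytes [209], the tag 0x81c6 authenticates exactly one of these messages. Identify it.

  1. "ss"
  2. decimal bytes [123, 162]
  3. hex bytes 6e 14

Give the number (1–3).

Key decimal bytes [209] = d1 is 1 byte ≤ B = 4; zero-pad to 4 bytes: K' = d1 00 00 00.
K' ⊕ ipad = e7 36 36 36; K' ⊕ opad = 8d 5c 5c 5c.
m1: inner = H(e7 36 36 36 73 73) = 90 df; tag = H(8d 5c 5c 5c 90 df) = 7997
m2: inner = H(e7 36 36 36 7b a2) = 98 0e; tag = H(8d 5c 5c 5c 98 0e) = 81c6 ← matches
m3: inner = H(e7 36 36 36 6e 14) = 8b 80; tag = H(8d 5c 5c 5c 8b 80) = 7438

2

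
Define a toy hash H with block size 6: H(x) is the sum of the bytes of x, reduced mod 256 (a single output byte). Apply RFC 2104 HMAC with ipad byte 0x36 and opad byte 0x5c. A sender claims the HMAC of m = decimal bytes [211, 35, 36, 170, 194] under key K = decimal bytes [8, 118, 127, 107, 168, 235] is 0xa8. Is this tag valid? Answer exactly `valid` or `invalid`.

valid

Key decimal bytes [8, 118, 127, 107, 168, 235] = 08 76 7f 6b a8 eb is exactly B = 6 bytes: K' = 08 76 7f 6b a8 eb.
K' ⊕ ipad = 3e 40 49 5d 9e dd; K' ⊕ opad = 54 2a 23 37 f4 b7.
Inner hash: sum = 62+64+73+93+158+221+211+35+36+170+194 = 1317; mod 256 = 37 → 25.
Outer hash (recomputed tag): sum = 84+42+35+55+244+183+37 = 680; mod 256 = 168 → a8.
Recomputed tag = a8; claimed = a8 → match.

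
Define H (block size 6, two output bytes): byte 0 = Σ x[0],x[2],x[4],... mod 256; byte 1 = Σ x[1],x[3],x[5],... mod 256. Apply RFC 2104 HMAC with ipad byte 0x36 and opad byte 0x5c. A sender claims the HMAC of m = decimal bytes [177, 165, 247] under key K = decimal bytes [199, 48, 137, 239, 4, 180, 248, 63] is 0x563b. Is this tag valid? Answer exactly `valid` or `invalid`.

valid

Key decimal bytes [199, 48, 137, 239, 4, 180, 248, 63] = c7 30 89 ef 04 b4 f8 3f is 8 bytes > B = 6, so hash it first: H(key) = 4c 12, then zero-pad to 6 bytes: K' = 4c 12 00 00 00 00.
K' ⊕ ipad = 7a 24 36 36 36 36; K' ⊕ opad = 10 4e 5c 5c 5c 5c.
Inner hash: even-index sum = 654 mod 256 = 142; odd-index sum = 309 mod 256 = 53 → 8e 35.
Outer hash (recomputed tag): even-index sum = 342 mod 256 = 86; odd-index sum = 315 mod 256 = 59 → 56 3b.
Recomputed tag = 563b; claimed = 563b → match.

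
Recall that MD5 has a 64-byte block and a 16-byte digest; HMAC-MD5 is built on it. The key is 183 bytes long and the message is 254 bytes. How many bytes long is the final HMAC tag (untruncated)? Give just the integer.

16

The tag is one MD5 digest: 16 bytes.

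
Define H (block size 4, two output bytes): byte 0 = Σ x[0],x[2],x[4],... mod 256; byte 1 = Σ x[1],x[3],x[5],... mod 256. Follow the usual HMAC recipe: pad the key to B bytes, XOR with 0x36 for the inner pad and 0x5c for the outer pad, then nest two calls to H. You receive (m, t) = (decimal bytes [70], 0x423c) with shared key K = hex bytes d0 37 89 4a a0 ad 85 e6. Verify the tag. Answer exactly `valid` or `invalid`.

Key hex bytes d0 37 89 4a a0 ad 85 e6 is 8 bytes > B = 4, so hash it first: H(key) = 7e 14, then zero-pad to 4 bytes: K' = 7e 14 00 00.
K' ⊕ ipad = 48 22 36 36; K' ⊕ opad = 22 48 5c 5c.
Inner hash: even-index sum = 196 mod 256 = 196; odd-index sum = 88 mod 256 = 88 → c4 58.
Outer hash (recomputed tag): even-index sum = 322 mod 256 = 66; odd-index sum = 252 mod 256 = 252 → 42 fc.
Recomputed tag = 42fc; claimed = 423c → mismatch.

invalid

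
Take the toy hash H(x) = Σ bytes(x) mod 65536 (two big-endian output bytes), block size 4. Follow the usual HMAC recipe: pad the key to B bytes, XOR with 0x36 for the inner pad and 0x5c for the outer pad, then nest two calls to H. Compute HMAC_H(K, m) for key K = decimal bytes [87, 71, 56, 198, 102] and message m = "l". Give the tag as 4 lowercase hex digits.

01b5

Key decimal bytes [87, 71, 56, 198, 102] = 57 47 38 c6 66 is 5 bytes > B = 4, so hash it first: H(key) = 02 02, then zero-pad to 4 bytes: K' = 02 02 00 00.
K' ⊕ ipad = 34 34 36 36.  K' ⊕ opad = 5e 5e 5c 5c.
Inner input = (K'⊕ipad) ∥ m = 34 34 36 36 ∥ 6c.
Inner hash: sum = 52+52+54+54+108 = 320 → 01 40.
Outer input = (K'⊕opad) ∥ inner = 5e 5e 5c 5c ∥ 01 40.
Outer hash (tag): sum = 94+94+92+92+1+64 = 437 → 01 b5.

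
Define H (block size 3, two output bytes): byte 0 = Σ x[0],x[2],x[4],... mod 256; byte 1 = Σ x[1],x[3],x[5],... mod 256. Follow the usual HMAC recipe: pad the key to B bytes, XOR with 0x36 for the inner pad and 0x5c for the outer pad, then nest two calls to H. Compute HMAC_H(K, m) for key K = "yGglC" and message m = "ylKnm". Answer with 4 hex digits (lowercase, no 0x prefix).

9114

Key "yGglC" = 79 47 67 6c 43 is 5 bytes > B = 3, so hash it first: H(key) = 23 b3, then zero-pad to 3 bytes: K' = 23 b3 00.
K' ⊕ ipad = 15 85 36.  K' ⊕ opad = 7f ef 5c.
Inner input = (K'⊕ipad) ∥ m = 15 85 36 ∥ 79 6c 4b 6e 6d.
Inner hash: even-index sum = 293 mod 256 = 37; odd-index sum = 438 mod 256 = 182 → 25 b6.
Outer input = (K'⊕opad) ∥ inner = 7f ef 5c ∥ 25 b6.
Outer hash (tag): even-index sum = 401 mod 256 = 145; odd-index sum = 276 mod 256 = 20 → 91 14.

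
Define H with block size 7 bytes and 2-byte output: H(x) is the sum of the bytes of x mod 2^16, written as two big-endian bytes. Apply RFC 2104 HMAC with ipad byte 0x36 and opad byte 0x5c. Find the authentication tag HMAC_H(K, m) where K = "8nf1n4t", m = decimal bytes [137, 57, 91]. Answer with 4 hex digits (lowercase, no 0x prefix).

0277

Key "8nf1n4t" = 38 6e 66 31 6e 34 74 is exactly B = 7 bytes: K' = 38 6e 66 31 6e 34 74.
K' ⊕ ipad = 0e 58 50 07 58 02 42.  K' ⊕ opad = 64 32 3a 6d 32 68 28.
Inner input = (K'⊕ipad) ∥ m = 0e 58 50 07 58 02 42 ∥ 89 39 5b.
Inner hash: sum = 14+88+80+7+88+2+66+137+57+91 = 630 → 02 76.
Outer input = (K'⊕opad) ∥ inner = 64 32 3a 6d 32 68 28 ∥ 02 76.
Outer hash (tag): sum = 100+50+58+109+50+104+40+2+118 = 631 → 02 77.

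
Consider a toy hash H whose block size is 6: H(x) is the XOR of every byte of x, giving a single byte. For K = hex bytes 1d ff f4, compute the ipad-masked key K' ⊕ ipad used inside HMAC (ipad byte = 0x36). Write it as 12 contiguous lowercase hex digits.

2bc9c2363636

Key hex bytes 1d ff f4 is 3 bytes ≤ B = 6; zero-pad to 6 bytes: K' = 1d ff f4 00 00 00.
XOR each byte with 0x36: 1d⊕36=2b, ff⊕36=c9, f4⊕36=c2, 00⊕36=36, 00⊕36=36, 00⊕36=36.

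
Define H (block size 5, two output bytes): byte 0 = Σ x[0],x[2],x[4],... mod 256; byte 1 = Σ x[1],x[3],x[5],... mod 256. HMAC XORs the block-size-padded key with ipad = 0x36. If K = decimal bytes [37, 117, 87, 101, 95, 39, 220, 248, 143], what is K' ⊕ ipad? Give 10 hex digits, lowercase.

70cf363636

Key decimal bytes [37, 117, 87, 101, 95, 39, 220, 248, 143] = 25 75 57 65 5f 27 dc f8 8f is 9 bytes > B = 5, so hash it first: H(key) = 46 f9, then zero-pad to 5 bytes: K' = 46 f9 00 00 00.
XOR each byte with 0x36: 46⊕36=70, f9⊕36=cf, 00⊕36=36, 00⊕36=36, 00⊕36=36.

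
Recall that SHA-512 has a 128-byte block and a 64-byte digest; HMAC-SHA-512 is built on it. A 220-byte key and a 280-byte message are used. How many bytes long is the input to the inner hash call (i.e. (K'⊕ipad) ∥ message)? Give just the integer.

408

Key is 220 > 128 bytes, so it is hashed to 64 bytes then zero-padded to 128: |K'| = 128.
Inner input = (K'⊕ipad) ∥ m → 128 + 280 = 408 bytes.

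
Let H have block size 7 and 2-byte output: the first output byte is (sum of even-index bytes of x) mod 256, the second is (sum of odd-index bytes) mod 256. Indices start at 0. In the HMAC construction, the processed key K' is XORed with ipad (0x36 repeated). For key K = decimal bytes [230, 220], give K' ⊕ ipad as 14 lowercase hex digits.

Key decimal bytes [230, 220] = e6 dc is 2 bytes ≤ B = 7; zero-pad to 7 bytes: K' = e6 dc 00 00 00 00 00.
XOR each byte with 0x36: e6⊕36=d0, dc⊕36=ea, 00⊕36=36, 00⊕36=36, 00⊕36=36, 00⊕36=36, 00⊕36=36.

d0ea3636363636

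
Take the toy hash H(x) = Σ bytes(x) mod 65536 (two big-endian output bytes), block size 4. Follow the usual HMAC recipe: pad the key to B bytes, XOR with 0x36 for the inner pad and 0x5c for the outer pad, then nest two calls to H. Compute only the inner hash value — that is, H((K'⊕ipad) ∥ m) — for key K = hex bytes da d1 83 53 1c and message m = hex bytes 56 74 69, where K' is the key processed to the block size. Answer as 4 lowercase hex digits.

027e

Key hex bytes da d1 83 53 1c is 5 bytes > B = 4, so hash it first: H(key) = 02 9d, then zero-pad to 4 bytes: K' = 02 9d 00 00.
K' ⊕ ipad = 34 ab 36 36.
Inner input = 34 ab 36 36 ∥ 56 74 69.
Inner hash: sum = 52+171+54+54+86+116+105 = 638 → 02 7e.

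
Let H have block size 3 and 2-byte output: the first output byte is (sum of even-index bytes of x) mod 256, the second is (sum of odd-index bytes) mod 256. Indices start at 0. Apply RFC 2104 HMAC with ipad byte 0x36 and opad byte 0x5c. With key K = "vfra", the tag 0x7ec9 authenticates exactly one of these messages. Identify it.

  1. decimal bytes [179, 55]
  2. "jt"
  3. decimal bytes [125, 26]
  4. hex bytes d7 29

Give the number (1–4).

3

Key "vfra" = 76 66 72 61 is 4 bytes > B = 3, so hash it first: H(key) = e8 c7, then zero-pad to 3 bytes: K' = e8 c7 00.
K' ⊕ ipad = de f1 36; K' ⊕ opad = b4 9b 5c.
m1: inner = H(de f1 36 b3 37) = 4b a4; tag = H(b4 9b 5c 4b a4) = b4e6
m2: inner = H(de f1 36 6a 74) = 88 5b; tag = H(b4 9b 5c 88 5b) = 6b23
m3: inner = H(de f1 36 7d 1a) = 2e 6e; tag = H(b4 9b 5c 2e 6e) = 7ec9 ← matches
m4: inner = H(de f1 36 d7 29) = 3d c8; tag = H(b4 9b 5c 3d c8) = d8d8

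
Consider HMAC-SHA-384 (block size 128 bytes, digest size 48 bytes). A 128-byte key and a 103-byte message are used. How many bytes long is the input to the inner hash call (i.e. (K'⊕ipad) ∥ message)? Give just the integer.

Key is 128 ≤ 128 bytes, zero-padded: |K'| = 128.
Inner input = (K'⊕ipad) ∥ m → 128 + 103 = 231 bytes.

231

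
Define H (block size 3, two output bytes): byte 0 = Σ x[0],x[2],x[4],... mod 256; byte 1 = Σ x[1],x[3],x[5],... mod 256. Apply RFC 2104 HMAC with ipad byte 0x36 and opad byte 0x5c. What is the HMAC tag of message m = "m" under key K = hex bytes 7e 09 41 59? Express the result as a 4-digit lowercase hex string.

Key hex bytes 7e 09 41 59 is 4 bytes > B = 3, so hash it first: H(key) = bf 62, then zero-pad to 3 bytes: K' = bf 62 00.
K' ⊕ ipad = 89 54 36.  K' ⊕ opad = e3 3e 5c.
Inner input = (K'⊕ipad) ∥ m = 89 54 36 ∥ 6d.
Inner hash: even-index sum = 191 mod 256 = 191; odd-index sum = 193 mod 256 = 193 → bf c1.
Outer input = (K'⊕opad) ∥ inner = e3 3e 5c ∥ bf c1.
Outer hash (tag): even-index sum = 512 mod 256 = 0; odd-index sum = 253 mod 256 = 253 → 00 fd.

00fd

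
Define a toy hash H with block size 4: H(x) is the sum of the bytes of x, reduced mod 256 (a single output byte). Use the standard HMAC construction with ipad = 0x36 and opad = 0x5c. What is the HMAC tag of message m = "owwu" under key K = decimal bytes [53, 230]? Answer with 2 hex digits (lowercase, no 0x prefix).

Key decimal bytes [53, 230] = 35 e6 is 2 bytes ≤ B = 4; zero-pad to 4 bytes: K' = 35 e6 00 00.
K' ⊕ ipad = 03 d0 36 36.  K' ⊕ opad = 69 ba 5c 5c.
Inner input = (K'⊕ipad) ∥ m = 03 d0 36 36 ∥ 6f 77 77 75.
Inner hash: sum = 3+208+54+54+111+119+119+117 = 785; mod 256 = 17 → 11.
Outer input = (K'⊕opad) ∥ inner = 69 ba 5c 5c ∥ 11.
Outer hash (tag): sum = 105+186+92+92+17 = 492; mod 256 = 236 → ec.

ec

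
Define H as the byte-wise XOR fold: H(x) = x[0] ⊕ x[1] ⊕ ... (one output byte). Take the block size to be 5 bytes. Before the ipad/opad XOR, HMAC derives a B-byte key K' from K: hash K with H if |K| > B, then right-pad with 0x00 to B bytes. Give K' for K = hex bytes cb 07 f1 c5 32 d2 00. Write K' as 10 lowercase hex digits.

|K| = 7 > B = 5, so first hash the key.
H(K): XOR cb⊕07⊕f1⊕c5⊕32⊕d2⊕00 = 18.
Zero-pad H(K) = 18 to 5 bytes: K' = 18 00 00 00 00.

1800000000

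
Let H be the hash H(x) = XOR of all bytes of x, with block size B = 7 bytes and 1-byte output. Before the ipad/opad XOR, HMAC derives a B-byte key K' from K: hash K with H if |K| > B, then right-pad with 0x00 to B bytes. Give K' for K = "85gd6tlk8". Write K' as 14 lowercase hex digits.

|K| = 9 > B = 7, so first hash the key.
H(K): XOR 38⊕35⊕67⊕64⊕36⊕74⊕6c⊕6b⊕38 = 73.
Zero-pad H(K) = 73 to 7 bytes: K' = 73 00 00 00 00 00 00.

73000000000000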